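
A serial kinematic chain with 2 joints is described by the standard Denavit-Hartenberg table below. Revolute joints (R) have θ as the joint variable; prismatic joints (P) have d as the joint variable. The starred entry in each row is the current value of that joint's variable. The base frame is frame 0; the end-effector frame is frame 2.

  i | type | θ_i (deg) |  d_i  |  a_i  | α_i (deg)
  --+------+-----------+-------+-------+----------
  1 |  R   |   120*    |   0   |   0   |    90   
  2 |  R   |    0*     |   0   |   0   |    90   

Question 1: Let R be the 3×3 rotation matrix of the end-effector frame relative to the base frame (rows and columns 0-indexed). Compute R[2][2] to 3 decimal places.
End-effector z-axis (col 2 of R) = (0.0000,0.0000,-1.0000)
R[2][2] = -1.0000

-1.000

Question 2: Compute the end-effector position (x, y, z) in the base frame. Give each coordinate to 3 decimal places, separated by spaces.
0.000 0.000 0.000

after link 1: o_1 = (0.0000, 0.0000, 0.0000)
after link 2: o_2 = (0.0000, 0.0000, 0.0000)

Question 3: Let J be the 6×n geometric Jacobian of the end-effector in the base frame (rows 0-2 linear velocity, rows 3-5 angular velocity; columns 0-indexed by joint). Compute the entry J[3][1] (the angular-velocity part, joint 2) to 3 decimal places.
axis z_1 = (0.8660,0.5000,0.0000); lever o_n−o_1 = (0.0000,0.0000,0.0000)
cross product → J_v[:, 1] = (0.0000,0.0000,0.0000)
J_ω[:, 1] = z_1
entry J[3][1] = 0.8660

0.866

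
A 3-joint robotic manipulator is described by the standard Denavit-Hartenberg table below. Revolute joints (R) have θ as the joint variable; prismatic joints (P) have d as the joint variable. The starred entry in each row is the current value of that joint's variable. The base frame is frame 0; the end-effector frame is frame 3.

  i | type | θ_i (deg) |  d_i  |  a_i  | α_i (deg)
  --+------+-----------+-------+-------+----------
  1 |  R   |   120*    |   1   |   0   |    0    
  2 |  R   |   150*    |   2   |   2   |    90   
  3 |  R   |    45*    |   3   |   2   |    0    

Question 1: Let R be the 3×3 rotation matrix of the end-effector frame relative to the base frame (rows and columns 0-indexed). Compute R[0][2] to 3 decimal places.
-1.000

End-effector z-axis (col 2 of R) = (-1.0000,0.0000,0.0000)
R[0][2] = -1.0000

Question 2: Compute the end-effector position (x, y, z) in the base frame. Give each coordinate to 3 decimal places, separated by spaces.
after link 1: o_1 = (0.0000, 0.0000, 1.0000)
after link 2: o_2 = (-0.0000, -2.0000, 3.0000)
after link 3: o_3 = (-3.0000, -3.4142, 4.4142)

-3.000 -3.414 4.414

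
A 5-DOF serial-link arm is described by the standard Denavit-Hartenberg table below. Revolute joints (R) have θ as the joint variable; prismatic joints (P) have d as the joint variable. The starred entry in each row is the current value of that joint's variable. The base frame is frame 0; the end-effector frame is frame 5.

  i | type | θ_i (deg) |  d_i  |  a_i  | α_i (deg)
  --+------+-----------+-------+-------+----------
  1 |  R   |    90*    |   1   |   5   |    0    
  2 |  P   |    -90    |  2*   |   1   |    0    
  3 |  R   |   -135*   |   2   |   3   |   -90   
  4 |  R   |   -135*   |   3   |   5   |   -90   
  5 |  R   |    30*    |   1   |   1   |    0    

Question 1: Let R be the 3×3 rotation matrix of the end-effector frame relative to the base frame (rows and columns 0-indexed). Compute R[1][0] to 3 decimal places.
0.787

End-effector x-axis (col 0 of R) = (0.0795,0.7866,0.6124)
R[1][0] = 0.7866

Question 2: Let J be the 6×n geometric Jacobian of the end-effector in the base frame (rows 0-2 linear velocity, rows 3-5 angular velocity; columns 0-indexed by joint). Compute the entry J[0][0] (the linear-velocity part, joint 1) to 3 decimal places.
axis z_0 = ẑ; lever o_n−o_0 = (3.0795,3.5439,9.8550)
cross product → J_v[:, 0] = (-3.5439,3.0795,0.0000)
J_ω[:, 0] = z_0
entry J[0][0] = -3.5439

-3.544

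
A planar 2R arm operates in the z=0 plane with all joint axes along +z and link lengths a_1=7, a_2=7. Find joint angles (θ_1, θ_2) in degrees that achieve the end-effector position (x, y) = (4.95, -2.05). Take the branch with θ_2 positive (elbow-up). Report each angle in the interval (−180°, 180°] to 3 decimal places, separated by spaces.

cos θ_2 = (28.7050−7²−7²)/(2·7·7) = -0.7071; θ_2 = 134.9988° (elbow-up)
β = atan2(-2.0500,4.9500) = -22.4965°; ψ = atan2(4.9499,2.0504) = 67.4994°
θ_1 = β − ψ = -89.9959°

-89.996 134.999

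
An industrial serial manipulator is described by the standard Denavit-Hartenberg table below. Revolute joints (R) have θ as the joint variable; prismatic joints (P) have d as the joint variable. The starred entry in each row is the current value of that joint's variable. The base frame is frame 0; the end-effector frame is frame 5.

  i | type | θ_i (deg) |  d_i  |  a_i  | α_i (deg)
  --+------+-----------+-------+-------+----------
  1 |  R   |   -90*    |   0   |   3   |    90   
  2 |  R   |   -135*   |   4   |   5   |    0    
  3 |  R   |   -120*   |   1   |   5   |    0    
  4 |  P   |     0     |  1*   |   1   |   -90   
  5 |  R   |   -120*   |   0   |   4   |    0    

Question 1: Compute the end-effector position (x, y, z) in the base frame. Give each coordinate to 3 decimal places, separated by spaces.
-9.464 1.571 0.328

after link 1: o_1 = (0.0000, -3.0000, 0.0000)
after link 2: o_2 = (-4.0000, 0.5355, -3.5355)
after link 3: o_3 = (-5.0000, 1.8296, 1.2941)
after link 4: o_4 = (-6.0000, 2.0884, 2.2600)
after link 5: o_5 = (-9.4641, 1.5708, 0.3282)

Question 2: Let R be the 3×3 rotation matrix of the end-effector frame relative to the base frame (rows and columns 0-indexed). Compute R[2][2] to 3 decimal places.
End-effector z-axis (col 2 of R) = (-0.0000,0.9659,-0.2588)
R[2][2] = -0.2588

-0.259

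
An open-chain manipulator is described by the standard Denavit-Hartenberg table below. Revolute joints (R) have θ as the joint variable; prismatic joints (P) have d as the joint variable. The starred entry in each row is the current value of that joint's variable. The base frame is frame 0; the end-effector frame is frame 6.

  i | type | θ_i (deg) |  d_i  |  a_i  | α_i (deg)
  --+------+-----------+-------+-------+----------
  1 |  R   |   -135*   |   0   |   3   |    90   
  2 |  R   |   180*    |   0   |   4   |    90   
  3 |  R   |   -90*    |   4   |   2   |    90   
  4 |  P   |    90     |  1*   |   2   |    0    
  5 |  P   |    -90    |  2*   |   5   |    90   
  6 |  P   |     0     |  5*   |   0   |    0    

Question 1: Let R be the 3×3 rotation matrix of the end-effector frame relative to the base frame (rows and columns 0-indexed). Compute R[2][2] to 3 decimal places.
-1.000

End-effector z-axis (col 2 of R) = (0.0000,0.0000,-1.0000)
R[2][2] = -1.0000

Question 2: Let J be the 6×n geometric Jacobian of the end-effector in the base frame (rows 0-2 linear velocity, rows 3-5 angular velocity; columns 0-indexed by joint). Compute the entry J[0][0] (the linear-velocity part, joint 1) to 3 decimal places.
axis z_0 = ẑ; lever o_n−o_0 = (3.5355,-6.3640,1.0000)
cross product → J_v[:, 0] = (6.3640,3.5355,-0.0000)
J_ω[:, 0] = z_0
entry J[0][0] = 6.3640

6.364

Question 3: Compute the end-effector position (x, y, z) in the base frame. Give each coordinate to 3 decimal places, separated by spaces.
3.536 -6.364 1.000

after link 1: o_1 = (-2.1213, -2.1213, 0.0000)
after link 2: o_2 = (0.7071, 0.7071, 0.0000)
after link 3: o_3 = (2.1213, -0.7071, 4.0000)
after link 4: o_4 = (1.4142, -1.4142, 6.0000)
after link 5: o_5 = (3.5355, -6.3640, 6.0000)
after link 6: o_6 = (3.5355, -6.3640, 1.0000)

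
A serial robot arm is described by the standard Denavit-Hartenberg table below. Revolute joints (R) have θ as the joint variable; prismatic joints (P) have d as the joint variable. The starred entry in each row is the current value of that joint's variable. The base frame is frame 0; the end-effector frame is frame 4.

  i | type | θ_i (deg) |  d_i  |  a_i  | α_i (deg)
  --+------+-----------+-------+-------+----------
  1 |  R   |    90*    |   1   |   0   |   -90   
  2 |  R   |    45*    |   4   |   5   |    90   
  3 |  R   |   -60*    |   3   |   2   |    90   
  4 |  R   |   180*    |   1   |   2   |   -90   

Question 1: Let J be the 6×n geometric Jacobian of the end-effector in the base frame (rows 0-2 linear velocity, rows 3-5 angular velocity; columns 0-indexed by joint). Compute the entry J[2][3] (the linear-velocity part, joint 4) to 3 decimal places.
-1.414

axis z_3 = (0.5000,-0.6124,0.6124); lever o_n−o_3 = (-1.2321,-1.3195,1.3195)
cross product → J_v[:, 3] = (-0.0000,-1.4142,-1.4142)
J_ω[:, 3] = z_3
entry J[2][3] = -1.4142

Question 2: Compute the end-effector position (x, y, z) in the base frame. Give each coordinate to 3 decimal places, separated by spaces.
-3.500 5.044 0.198

after link 1: o_1 = (0.0000, 0.0000, 1.0000)
after link 2: o_2 = (-4.0000, 3.5355, -2.5355)
after link 3: o_3 = (-2.2679, 6.3640, -1.1213)
after link 4: o_4 = (-3.5000, 5.0445, 0.1982)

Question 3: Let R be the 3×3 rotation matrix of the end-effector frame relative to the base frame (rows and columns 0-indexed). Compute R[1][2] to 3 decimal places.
-0.707

End-effector z-axis (col 2 of R) = (-0.0000,-0.7071,-0.7071)
R[1][2] = -0.7071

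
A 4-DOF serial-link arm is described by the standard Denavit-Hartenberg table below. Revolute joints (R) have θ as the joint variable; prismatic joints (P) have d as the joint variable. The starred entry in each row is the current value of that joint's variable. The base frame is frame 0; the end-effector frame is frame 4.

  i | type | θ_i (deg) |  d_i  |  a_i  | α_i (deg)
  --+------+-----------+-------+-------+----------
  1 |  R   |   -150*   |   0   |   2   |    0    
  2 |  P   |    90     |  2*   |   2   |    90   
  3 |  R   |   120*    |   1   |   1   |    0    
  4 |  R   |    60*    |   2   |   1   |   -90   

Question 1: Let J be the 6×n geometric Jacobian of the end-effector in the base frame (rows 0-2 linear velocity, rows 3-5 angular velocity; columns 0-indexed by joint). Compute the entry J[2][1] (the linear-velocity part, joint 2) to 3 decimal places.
prismatic axis z_1 = (0.0000,0.0000,1.0000)
J_v[:, 1] = z_1; J_ω[:, 1] = (0,0,0)
entry J[2][1] = 1.0000

1.000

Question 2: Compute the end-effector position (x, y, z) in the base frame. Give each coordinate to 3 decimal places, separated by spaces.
-4.080 -2.933 2.866

after link 1: o_1 = (-1.7321, -1.0000, 0.0000)
after link 2: o_2 = (-0.7321, -2.7321, 2.0000)
after link 3: o_3 = (-1.8481, -2.7990, 2.8660)
after link 4: o_4 = (-4.0801, -2.9330, 2.8660)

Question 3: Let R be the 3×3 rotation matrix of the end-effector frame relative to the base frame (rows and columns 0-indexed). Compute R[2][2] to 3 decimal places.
-1.000

End-effector z-axis (col 2 of R) = (-0.0000,0.0000,-1.0000)
R[2][2] = -1.0000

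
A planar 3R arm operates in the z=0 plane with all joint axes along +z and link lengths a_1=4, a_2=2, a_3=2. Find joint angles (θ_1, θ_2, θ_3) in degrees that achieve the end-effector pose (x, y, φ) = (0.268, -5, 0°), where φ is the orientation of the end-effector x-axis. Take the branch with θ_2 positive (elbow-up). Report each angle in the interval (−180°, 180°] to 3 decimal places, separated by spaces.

-128.213 60.001 68.212

wrist centre = target − a_3·(cos φ, sin φ) = (-1.7320, -5.0000)
cos θ_2 = (27.9998−4²−2²)/(2·4·2) = 0.5000; θ_2 = 60.0007° (elbow-up)
β = atan2(-5.0000,-1.7320) = -109.1061°; ψ = atan2(1.7321,5.0000) = 19.1068°
θ_1 = β − ψ = -128.2129°
θ_3 = φ − θ_1 − θ_2 = 68.2122° (wrapped to (-180°,180°])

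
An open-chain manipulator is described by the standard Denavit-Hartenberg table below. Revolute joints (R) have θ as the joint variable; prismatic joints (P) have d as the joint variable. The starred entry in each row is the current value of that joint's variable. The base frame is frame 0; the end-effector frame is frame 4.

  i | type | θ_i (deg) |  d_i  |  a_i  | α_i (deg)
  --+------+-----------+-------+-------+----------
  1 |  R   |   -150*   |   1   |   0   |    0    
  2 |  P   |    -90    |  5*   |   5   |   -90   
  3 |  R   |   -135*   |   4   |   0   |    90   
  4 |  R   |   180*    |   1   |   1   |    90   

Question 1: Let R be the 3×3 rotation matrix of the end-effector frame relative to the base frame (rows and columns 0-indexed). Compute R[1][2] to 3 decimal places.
End-effector z-axis (col 2 of R) = (-0.8660,-0.5000,0.0000)
R[1][2] = -0.5000

-0.500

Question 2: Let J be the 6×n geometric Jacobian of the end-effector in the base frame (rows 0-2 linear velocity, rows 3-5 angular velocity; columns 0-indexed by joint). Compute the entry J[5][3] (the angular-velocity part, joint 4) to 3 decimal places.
axis z_3 = (0.3536,-0.6124,-0.7071); lever o_n−o_3 = (0.0000,0.0000,-1.4142)
cross product → J_v[:, 3] = (0.8660,0.5000,0.0000)
J_ω[:, 3] = z_3
entry J[5][3] = -0.7071

-0.707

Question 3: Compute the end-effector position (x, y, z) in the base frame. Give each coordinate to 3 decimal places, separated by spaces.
after link 1: o_1 = (0.0000, 0.0000, 1.0000)
after link 2: o_2 = (-2.5000, 4.3301, 6.0000)
after link 3: o_3 = (-5.9641, 2.3301, 6.0000)
after link 4: o_4 = (-5.9641, 2.3301, 4.5858)

-5.964 2.330 4.586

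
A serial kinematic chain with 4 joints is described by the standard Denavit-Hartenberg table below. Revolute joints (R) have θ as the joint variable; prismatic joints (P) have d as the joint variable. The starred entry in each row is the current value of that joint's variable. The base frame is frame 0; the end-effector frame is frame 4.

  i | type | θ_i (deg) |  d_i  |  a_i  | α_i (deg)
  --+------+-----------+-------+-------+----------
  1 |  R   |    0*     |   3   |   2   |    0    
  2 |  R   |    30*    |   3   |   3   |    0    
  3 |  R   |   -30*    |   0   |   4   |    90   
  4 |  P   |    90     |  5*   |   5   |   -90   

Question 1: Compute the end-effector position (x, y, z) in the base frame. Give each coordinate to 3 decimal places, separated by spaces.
after link 1: o_1 = (2.0000, 0.0000, 3.0000)
after link 2: o_2 = (4.5981, 1.5000, 6.0000)
after link 3: o_3 = (8.5981, 1.5000, 6.0000)
after link 4: o_4 = (8.5981, -3.5000, 11.0000)

8.598 -3.500 11.000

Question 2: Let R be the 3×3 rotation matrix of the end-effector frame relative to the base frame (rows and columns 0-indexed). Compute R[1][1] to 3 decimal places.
1.000

End-effector y-axis (col 1 of R) = (-0.0000,1.0000,-0.0000)
R[1][1] = 1.0000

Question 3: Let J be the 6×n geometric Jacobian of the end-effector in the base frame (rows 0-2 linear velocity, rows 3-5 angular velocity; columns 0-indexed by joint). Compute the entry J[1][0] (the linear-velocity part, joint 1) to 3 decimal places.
axis z_0 = ẑ; lever o_n−o_0 = (8.5981,-3.5000,11.0000)
cross product → J_v[:, 0] = (3.5000,8.5981,-0.0000)
J_ω[:, 0] = z_0
entry J[1][0] = 8.5981

8.598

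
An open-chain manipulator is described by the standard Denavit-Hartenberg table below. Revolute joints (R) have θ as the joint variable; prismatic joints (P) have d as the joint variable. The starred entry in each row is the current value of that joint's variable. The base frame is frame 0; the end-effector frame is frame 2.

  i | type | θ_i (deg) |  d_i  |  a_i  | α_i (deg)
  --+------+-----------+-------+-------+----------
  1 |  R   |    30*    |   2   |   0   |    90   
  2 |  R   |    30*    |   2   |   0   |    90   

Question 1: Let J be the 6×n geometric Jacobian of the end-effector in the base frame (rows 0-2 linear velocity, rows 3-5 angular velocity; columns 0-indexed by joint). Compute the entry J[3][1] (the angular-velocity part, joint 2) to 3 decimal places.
0.500

axis z_1 = (0.5000,-0.8660,0.0000); lever o_n−o_1 = (1.0000,-1.7321,0.0000)
cross product → J_v[:, 1] = (0.0000,0.0000,0.0000)
J_ω[:, 1] = z_1
entry J[3][1] = 0.5000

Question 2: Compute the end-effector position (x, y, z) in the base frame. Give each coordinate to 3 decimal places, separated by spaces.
1.000 -1.732 2.000

after link 1: o_1 = (0.0000, 0.0000, 2.0000)
after link 2: o_2 = (1.0000, -1.7321, 2.0000)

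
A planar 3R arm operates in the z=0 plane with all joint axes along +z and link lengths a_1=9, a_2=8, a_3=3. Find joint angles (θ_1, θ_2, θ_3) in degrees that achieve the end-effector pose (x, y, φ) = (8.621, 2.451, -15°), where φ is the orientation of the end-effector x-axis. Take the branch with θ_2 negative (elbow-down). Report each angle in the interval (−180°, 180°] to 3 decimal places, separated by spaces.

wrist centre = target − a_3·(cos φ, sin φ) = (5.7232, 3.2275)
cos θ_2 = (43.1718−9²−8²)/(2·9·8) = -0.7071; θ_2 = -135.0027° (elbow-down)
β = atan2(3.2275,5.7232) = 29.4197°; ψ = atan2(-5.6566,3.3429) = -59.4182°
θ_1 = β − ψ = 88.8378°
θ_3 = φ − θ_1 − θ_2 = 31.1649° (wrapped to (-180°,180°])

88.838 -135.003 31.165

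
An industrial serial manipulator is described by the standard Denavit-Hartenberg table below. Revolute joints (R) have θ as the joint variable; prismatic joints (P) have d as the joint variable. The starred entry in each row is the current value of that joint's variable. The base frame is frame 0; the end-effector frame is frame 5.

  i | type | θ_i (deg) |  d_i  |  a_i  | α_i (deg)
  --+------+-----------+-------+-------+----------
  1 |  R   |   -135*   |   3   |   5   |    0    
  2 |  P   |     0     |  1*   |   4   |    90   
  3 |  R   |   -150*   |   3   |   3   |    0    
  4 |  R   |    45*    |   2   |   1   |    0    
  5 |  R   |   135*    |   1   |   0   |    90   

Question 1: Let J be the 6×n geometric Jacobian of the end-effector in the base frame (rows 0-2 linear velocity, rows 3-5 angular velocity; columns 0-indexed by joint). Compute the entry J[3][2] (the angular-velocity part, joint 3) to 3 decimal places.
-0.707

axis z_2 = (-0.7071,0.7071,0.0000); lever o_n−o_2 = (-2.2225,6.2628,-2.4659)
cross product → J_v[:, 2] = (-1.7437,-1.7437,-2.8569)
J_ω[:, 2] = z_2
entry J[3][2] = -0.7071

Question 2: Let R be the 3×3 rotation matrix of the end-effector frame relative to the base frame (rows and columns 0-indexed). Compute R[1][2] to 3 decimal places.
End-effector z-axis (col 2 of R) = (-0.3536,-0.3536,-0.8660)
R[1][2] = -0.3536

-0.354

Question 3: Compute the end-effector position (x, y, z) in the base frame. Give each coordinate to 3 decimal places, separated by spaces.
-8.586 -0.101 1.534

after link 1: o_1 = (-3.5355, -3.5355, 3.0000)
after link 2: o_2 = (-6.3640, -6.3640, 4.0000)
after link 3: o_3 = (-6.6482, -2.4055, 2.5000)
after link 4: o_4 = (-7.8794, -0.8083, 1.5341)
after link 5: o_5 = (-8.5865, -0.1012, 1.5341)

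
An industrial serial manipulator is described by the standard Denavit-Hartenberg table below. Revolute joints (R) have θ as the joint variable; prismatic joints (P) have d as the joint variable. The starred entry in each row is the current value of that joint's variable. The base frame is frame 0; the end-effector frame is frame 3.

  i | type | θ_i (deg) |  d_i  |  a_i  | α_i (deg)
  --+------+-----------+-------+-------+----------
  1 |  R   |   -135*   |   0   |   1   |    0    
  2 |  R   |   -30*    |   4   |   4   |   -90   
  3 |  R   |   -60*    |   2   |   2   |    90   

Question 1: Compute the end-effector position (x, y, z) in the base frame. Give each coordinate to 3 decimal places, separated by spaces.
-5.019 -3.933 5.732

after link 1: o_1 = (-0.7071, -0.7071, 0.0000)
after link 2: o_2 = (-4.5708, -1.7424, 4.0000)
after link 3: o_3 = (-5.0191, -3.9331, 5.7321)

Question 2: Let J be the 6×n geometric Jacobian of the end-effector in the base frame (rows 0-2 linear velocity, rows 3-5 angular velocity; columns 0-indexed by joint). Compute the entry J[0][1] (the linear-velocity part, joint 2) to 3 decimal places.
3.226

axis z_1 = (0.0000,0.0000,1.0000); lever o_n−o_1 = (-4.3120,-3.2259,5.7321)
cross product → J_v[:, 1] = (3.2259,-4.3120,0.0000)
J_ω[:, 1] = z_1
entry J[0][1] = 3.2259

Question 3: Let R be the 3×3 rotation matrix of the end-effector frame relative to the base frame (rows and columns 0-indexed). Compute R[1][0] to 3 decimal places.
End-effector x-axis (col 0 of R) = (-0.4830,-0.1294,0.8660)
R[1][0] = -0.1294

-0.129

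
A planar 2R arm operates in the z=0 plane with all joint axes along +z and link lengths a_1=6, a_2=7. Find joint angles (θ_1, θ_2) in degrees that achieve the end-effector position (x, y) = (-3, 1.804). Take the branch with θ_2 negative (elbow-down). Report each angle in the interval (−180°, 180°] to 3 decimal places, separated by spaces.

cos θ_2 = (12.2544−6²−7²)/(2·6·7) = -0.8660; θ_2 = -149.9992° (elbow-down)
β = atan2(1.8040,-3.0000) = 148.9801°; ψ = atan2(-3.5001,-0.0621) = -91.0170°
θ_1 = β − ψ = 239.9971°

-120.003 -149.999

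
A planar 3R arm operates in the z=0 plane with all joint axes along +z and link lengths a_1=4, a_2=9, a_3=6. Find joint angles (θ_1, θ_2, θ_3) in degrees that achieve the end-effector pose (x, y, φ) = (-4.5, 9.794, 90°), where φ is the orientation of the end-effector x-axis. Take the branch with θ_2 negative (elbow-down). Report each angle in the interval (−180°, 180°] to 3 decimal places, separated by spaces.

-89.994 -150.003 -30.003

wrist centre = target − a_3·(cos φ, sin φ) = (-4.5000, 3.7940)
cos θ_2 = (34.6444−4²−9²)/(2·4·9) = -0.8660; θ_2 = -150.0028° (elbow-down)
β = atan2(3.7940,-4.5000) = 139.8654°; ψ = atan2(-4.4996,-3.7944) = -130.1403°
θ_1 = β − ψ = 270.0057°
θ_3 = φ − θ_1 − θ_2 = -30.0029° (wrapped to (-180°,180°])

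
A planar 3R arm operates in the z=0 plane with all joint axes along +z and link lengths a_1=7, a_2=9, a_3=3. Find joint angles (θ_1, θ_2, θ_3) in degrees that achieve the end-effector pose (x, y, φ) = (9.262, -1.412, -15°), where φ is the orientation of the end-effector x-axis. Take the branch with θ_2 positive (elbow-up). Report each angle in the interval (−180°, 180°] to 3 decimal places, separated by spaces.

-89.994 134.998 -60.004

wrist centre = target − a_3·(cos φ, sin φ) = (6.3642, -0.6355)
cos θ_2 = (40.9072−7²−9²)/(2·7·9) = -0.7071; θ_2 = 134.9983° (elbow-up)
β = atan2(-0.6355,6.3642) = -5.7028°; ψ = atan2(6.3642,0.6362) = 84.2910°
θ_1 = β − ψ = -89.9938°
θ_3 = φ − θ_1 − θ_2 = -60.0045° (wrapped to (-180°,180°])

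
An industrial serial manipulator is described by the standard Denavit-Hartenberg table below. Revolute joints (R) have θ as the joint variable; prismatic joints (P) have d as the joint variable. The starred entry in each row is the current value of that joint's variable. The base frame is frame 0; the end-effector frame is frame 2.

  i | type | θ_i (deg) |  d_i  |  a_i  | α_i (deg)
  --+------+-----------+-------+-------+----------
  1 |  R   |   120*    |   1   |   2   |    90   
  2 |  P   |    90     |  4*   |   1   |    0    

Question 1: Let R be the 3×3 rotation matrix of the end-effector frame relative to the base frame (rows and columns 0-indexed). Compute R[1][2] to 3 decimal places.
0.500

End-effector z-axis (col 2 of R) = (0.8660,0.5000,0.0000)
R[1][2] = 0.5000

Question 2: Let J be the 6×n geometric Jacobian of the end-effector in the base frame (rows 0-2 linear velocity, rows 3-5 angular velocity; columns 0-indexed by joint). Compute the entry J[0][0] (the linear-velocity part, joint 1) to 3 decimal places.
axis z_0 = ẑ; lever o_n−o_0 = (2.4641,3.7321,2.0000)
cross product → J_v[:, 0] = (-3.7321,2.4641,0.0000)
J_ω[:, 0] = z_0
entry J[0][0] = -3.7321

-3.732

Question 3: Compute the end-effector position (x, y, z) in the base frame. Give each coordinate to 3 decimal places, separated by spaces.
2.464 3.732 2.000

after link 1: o_1 = (-1.0000, 1.7321, 1.0000)
after link 2: o_2 = (2.4641, 3.7321, 2.0000)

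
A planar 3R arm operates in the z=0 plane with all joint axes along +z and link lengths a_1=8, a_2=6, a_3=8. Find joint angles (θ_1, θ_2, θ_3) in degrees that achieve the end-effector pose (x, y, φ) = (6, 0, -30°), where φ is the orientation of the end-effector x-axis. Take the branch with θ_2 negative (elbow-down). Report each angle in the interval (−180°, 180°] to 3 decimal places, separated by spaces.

150.000 -150.000 -30.000

wrist centre = target − a_3·(cos φ, sin φ) = (-0.9282, 4.0000)
cos θ_2 = (16.8616−8²−6²)/(2·8·6) = -0.8660; θ_2 = -150.0000° (elbow-down)
β = atan2(4.0000,-0.9282) = 103.0643°; ψ = atan2(-3.0000,2.8038) = -46.9357°
θ_1 = β − ψ = 150.0000°
θ_3 = φ − θ_1 − θ_2 = -30.0000° (wrapped to (-180°,180°])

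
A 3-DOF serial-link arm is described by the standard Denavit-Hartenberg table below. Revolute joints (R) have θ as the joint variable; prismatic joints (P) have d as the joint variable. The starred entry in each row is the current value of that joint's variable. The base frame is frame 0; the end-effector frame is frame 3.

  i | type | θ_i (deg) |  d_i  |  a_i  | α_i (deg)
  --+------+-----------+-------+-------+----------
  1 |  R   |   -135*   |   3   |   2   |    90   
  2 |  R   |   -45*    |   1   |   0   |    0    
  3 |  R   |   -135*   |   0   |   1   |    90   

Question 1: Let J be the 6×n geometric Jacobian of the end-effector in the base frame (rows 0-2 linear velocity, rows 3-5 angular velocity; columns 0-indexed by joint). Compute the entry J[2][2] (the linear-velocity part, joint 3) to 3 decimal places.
axis z_2 = (-0.7071,0.7071,0.0000); lever o_n−o_2 = (0.7071,0.7071,0.0000)
cross product → J_v[:, 2] = (-0.0000,0.0000,-1.0000)
J_ω[:, 2] = z_2
entry J[2][2] = -1.0000

-1.000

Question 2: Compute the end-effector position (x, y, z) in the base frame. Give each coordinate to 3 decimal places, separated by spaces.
after link 1: o_1 = (-1.4142, -1.4142, 3.0000)
after link 2: o_2 = (-2.1213, -0.7071, 3.0000)
after link 3: o_3 = (-1.4142, -0.0000, 3.0000)

-1.414 -0.000 3.000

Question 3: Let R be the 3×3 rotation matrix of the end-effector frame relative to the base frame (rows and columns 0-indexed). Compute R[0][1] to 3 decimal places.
-0.707

End-effector y-axis (col 1 of R) = (-0.7071,0.7071,0.0000)
R[0][1] = -0.7071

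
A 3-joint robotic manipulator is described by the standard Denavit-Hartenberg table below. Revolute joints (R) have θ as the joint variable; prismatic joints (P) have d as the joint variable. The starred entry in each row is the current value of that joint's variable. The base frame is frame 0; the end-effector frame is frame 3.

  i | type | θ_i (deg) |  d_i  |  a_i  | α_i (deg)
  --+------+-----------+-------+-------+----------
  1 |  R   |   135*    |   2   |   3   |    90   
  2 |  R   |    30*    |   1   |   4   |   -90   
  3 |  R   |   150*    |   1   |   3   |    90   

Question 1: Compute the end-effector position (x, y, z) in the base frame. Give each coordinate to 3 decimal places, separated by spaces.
after link 1: o_1 = (-2.1213, 2.1213, 2.0000)
after link 2: o_2 = (-3.8637, 5.2779, 4.0000)
after link 3: o_3 = (-2.9798, 2.2727, 3.5670)

-2.980 2.273 3.567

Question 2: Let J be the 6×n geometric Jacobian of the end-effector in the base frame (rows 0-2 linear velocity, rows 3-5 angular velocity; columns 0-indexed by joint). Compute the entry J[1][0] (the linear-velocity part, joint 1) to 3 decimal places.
axis z_0 = ẑ; lever o_n−o_0 = (-2.9798,2.2727,3.5670)
cross product → J_v[:, 0] = (-2.2727,-2.9798,0.0000)
J_ω[:, 0] = z_0
entry J[1][0] = -2.9798

-2.980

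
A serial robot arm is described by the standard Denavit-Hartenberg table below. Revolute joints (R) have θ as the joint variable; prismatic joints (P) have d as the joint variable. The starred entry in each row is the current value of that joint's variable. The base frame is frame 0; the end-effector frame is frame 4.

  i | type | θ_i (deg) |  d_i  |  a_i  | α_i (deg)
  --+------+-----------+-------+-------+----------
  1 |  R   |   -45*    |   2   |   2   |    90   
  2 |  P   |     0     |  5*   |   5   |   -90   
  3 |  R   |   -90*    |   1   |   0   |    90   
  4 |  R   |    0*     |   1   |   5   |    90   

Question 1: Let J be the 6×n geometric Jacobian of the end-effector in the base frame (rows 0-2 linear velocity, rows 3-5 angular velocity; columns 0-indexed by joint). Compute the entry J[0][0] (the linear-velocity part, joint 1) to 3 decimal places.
11.314

axis z_0 = ẑ; lever o_n−o_0 = (-2.8284,-11.3137,3.0000)
cross product → J_v[:, 0] = (11.3137,-2.8284,0.0000)
J_ω[:, 0] = z_0
entry J[0][0] = 11.3137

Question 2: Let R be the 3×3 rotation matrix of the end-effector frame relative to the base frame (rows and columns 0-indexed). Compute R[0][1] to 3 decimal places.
-0.707

End-effector y-axis (col 1 of R) = (-0.7071,0.7071,0.0000)
R[0][1] = -0.7071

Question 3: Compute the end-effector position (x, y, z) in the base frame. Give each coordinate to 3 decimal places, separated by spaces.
-2.828 -11.314 3.000

after link 1: o_1 = (1.4142, -1.4142, 2.0000)
after link 2: o_2 = (1.4142, -8.4853, 2.0000)
after link 3: o_3 = (1.4142, -8.4853, 3.0000)
after link 4: o_4 = (-2.8284, -11.3137, 3.0000)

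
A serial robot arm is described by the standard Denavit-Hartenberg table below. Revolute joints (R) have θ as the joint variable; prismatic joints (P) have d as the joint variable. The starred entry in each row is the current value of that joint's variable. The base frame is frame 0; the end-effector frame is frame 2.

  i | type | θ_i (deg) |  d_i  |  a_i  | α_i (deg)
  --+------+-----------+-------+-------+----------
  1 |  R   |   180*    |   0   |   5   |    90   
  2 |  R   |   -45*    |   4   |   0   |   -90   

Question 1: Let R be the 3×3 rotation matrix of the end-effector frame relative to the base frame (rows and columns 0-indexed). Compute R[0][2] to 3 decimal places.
-0.707

End-effector z-axis (col 2 of R) = (-0.7071,0.0000,0.7071)
R[0][2] = -0.7071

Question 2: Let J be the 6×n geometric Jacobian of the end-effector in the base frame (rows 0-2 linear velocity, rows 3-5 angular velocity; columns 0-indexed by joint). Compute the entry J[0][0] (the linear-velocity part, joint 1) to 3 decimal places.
-4.000

axis z_0 = ẑ; lever o_n−o_0 = (-5.0000,4.0000,0.0000)
cross product → J_v[:, 0] = (-4.0000,-5.0000,0.0000)
J_ω[:, 0] = z_0
entry J[0][0] = -4.0000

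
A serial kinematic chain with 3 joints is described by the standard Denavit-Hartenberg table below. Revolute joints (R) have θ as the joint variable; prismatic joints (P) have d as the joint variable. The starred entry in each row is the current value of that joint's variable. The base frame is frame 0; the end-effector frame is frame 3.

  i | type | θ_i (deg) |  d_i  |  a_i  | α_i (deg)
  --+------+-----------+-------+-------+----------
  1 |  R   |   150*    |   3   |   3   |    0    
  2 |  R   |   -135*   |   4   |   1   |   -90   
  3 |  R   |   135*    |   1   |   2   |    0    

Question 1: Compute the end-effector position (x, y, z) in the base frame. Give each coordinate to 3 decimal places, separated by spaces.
after link 1: o_1 = (-2.5981, 1.5000, 3.0000)
after link 2: o_2 = (-1.6322, 1.7588, 7.0000)
after link 3: o_3 = (-3.2570, 2.3587, 5.5858)

-3.257 2.359 5.586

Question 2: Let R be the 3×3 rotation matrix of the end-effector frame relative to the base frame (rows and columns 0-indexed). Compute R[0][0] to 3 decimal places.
-0.683

End-effector x-axis (col 0 of R) = (-0.6830,-0.1830,-0.7071)
R[0][0] = -0.6830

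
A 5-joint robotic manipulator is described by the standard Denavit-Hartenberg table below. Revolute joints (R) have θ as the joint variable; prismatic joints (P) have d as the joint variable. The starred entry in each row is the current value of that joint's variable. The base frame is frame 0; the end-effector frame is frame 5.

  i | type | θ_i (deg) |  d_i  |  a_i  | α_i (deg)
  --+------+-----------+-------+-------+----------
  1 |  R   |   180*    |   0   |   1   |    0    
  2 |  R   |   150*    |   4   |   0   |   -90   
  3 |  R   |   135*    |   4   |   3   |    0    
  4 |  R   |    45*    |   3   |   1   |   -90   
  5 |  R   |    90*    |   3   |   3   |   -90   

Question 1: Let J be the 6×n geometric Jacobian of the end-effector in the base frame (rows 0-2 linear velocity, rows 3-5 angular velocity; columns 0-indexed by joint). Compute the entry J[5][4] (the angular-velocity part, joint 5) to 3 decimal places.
axis z_4 = (-0.0000,0.0000,1.0000); lever o_n−o_4 = (-1.5000,-2.5981,3.0000)
cross product → J_v[:, 4] = (2.5981,-1.5000,0.0000)
J_ω[:, 4] = z_4
entry J[5][4] = 1.0000

1.000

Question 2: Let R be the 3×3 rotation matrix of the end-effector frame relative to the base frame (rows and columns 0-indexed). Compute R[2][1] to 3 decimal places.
-1.000

End-effector y-axis (col 1 of R) = (0.0000,-0.0000,-1.0000)
R[2][1] = -1.0000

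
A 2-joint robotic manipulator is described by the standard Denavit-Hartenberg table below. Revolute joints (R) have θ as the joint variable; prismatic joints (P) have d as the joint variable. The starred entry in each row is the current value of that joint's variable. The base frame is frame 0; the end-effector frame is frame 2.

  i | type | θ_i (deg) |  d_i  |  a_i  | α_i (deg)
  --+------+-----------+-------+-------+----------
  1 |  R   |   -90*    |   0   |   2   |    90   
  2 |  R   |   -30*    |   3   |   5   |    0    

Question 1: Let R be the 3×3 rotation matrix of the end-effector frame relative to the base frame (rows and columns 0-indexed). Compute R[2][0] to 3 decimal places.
-0.500

End-effector x-axis (col 0 of R) = (0.0000,-0.8660,-0.5000)
R[2][0] = -0.5000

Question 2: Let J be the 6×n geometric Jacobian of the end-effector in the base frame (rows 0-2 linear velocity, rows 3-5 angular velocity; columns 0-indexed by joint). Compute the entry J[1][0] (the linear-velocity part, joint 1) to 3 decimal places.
-3.000

axis z_0 = ẑ; lever o_n−o_0 = (-3.0000,-6.3301,-2.5000)
cross product → J_v[:, 0] = (6.3301,-3.0000,0.0000)
J_ω[:, 0] = z_0
entry J[1][0] = -3.0000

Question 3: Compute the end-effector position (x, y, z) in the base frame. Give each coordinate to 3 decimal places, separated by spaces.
after link 1: o_1 = (0.0000, -2.0000, 0.0000)
after link 2: o_2 = (-3.0000, -6.3301, -2.5000)

-3.000 -6.330 -2.500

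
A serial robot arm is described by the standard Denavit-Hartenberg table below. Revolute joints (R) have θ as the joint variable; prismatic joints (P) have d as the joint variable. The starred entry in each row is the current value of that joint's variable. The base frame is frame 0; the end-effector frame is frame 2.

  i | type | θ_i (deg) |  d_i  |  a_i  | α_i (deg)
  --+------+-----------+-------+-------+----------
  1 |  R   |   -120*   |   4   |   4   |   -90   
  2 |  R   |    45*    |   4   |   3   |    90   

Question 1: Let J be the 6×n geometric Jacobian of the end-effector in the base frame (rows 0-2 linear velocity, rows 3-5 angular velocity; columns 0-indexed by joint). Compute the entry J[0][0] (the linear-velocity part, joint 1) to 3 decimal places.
axis z_0 = ẑ; lever o_n−o_0 = (0.4034,-7.3012,1.8787)
cross product → J_v[:, 0] = (7.3012,0.4034,-0.0000)
J_ω[:, 0] = z_0
entry J[0][0] = 7.3012

7.301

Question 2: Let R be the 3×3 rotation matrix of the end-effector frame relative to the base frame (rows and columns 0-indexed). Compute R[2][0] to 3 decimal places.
-0.707

End-effector x-axis (col 0 of R) = (-0.3536,-0.6124,-0.7071)
R[2][0] = -0.7071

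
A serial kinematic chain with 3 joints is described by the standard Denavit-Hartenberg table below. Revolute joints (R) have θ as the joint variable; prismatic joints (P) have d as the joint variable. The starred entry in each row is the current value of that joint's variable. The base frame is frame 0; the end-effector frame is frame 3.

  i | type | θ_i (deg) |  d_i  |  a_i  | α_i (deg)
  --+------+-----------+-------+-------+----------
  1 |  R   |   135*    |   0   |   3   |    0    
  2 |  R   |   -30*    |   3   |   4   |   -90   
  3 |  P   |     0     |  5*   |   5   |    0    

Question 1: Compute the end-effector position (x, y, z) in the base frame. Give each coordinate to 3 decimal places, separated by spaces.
after link 1: o_1 = (-2.1213, 2.1213, 0.0000)
after link 2: o_2 = (-3.1566, 5.9850, 3.0000)
after link 3: o_3 = (-9.2803, 9.5206, 3.0000)

-9.280 9.521 3.000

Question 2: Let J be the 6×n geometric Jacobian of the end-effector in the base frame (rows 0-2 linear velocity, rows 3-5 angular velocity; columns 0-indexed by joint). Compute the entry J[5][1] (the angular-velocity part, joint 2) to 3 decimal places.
axis z_1 = (0.0000,0.0000,1.0000); lever o_n−o_1 = (-7.1590,7.3992,3.0000)
cross product → J_v[:, 1] = (-7.3992,-7.1590,0.0000)
J_ω[:, 1] = z_1
entry J[5][1] = 1.0000

1.000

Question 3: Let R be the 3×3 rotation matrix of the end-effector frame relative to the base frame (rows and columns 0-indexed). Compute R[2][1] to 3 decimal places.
-1.000

End-effector y-axis (col 1 of R) = (-0.0000,-0.0000,-1.0000)
R[2][1] = -1.0000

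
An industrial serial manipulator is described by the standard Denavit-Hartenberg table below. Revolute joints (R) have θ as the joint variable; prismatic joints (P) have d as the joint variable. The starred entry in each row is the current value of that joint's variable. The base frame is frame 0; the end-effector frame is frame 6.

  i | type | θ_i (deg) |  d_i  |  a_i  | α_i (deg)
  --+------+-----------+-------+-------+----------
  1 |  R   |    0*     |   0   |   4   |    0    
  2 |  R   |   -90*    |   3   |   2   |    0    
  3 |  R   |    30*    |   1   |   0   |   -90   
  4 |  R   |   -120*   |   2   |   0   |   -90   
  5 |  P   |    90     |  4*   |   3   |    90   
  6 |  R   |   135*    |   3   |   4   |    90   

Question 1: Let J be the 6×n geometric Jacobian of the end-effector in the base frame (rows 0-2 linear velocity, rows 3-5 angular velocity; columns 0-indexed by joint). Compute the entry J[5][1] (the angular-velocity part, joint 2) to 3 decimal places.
axis z_1 = (0.0000,0.0000,1.0000); lever o_n−o_1 = (3.7903,-4.9081,10.0123)
cross product → J_v[:, 1] = (4.9081,3.7903,-0.0000)
J_ω[:, 1] = z_1
entry J[5][1] = 1.0000

1.000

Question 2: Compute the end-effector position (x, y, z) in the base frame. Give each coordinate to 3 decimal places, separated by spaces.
7.790 -4.908 10.012

after link 1: o_1 = (4.0000, 0.0000, 0.0000)
after link 2: o_2 = (4.0000, -2.0000, 3.0000)
after link 3: o_3 = (4.0000, -2.0000, 4.0000)
after link 4: o_4 = (5.7321, -1.0000, 4.0000)
after link 5: o_5 = (4.8660, -5.5000, 6.0000)
after link 6: o_6 = (7.7903, -4.9081, 10.0123)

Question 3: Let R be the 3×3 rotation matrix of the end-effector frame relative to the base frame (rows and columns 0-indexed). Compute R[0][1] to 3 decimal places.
-0.250

End-effector y-axis (col 1 of R) = (-0.2500,0.4330,0.8660)
R[0][1] = -0.2500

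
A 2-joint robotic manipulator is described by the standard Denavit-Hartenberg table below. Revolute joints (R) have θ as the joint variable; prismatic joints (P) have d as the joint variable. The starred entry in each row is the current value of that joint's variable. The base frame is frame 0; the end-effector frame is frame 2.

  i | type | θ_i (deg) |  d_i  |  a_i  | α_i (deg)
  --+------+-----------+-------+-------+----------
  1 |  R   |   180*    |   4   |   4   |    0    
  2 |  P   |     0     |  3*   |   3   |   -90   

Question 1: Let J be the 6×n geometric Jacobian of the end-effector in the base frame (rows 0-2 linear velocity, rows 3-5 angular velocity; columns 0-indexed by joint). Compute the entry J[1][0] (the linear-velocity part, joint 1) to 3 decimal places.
axis z_0 = ẑ; lever o_n−o_0 = (-7.0000,0.0000,7.0000)
cross product → J_v[:, 0] = (-0.0000,-7.0000,0.0000)
J_ω[:, 0] = z_0
entry J[1][0] = -7.0000

-7.000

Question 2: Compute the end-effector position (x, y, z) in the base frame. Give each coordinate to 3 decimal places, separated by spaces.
-7.000 0.000 7.000

after link 1: o_1 = (-4.0000, 0.0000, 4.0000)
after link 2: o_2 = (-7.0000, 0.0000, 7.0000)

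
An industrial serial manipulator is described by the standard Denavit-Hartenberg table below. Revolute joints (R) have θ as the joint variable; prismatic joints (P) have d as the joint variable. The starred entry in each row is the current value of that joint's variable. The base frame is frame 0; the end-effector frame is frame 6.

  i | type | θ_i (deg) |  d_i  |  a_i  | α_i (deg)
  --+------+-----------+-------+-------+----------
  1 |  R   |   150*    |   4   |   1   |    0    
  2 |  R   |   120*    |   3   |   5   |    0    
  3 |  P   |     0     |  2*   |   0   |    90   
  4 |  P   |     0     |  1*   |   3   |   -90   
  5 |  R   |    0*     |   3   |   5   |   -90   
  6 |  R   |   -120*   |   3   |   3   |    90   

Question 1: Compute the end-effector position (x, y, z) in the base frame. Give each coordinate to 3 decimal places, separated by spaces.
after link 1: o_1 = (-0.8660, 0.5000, 4.0000)
after link 2: o_2 = (-0.8660, -4.5000, 7.0000)
after link 3: o_3 = (-0.8660, -4.5000, 9.0000)
after link 4: o_4 = (-1.8660, -7.5000, 9.0000)
after link 5: o_5 = (-1.8660, -12.5000, 12.0000)
after link 6: o_6 = (1.1340, -11.0000, 14.5981)

1.134 -11.000 14.598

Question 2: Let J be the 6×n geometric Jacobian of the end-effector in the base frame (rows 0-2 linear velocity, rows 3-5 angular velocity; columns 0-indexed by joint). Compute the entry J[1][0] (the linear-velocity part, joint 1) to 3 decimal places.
1.134

axis z_0 = ẑ; lever o_n−o_0 = (1.1340,-11.0000,14.5981)
cross product → J_v[:, 0] = (11.0000,1.1340,-0.0000)
J_ω[:, 0] = z_0
entry J[1][0] = 1.1340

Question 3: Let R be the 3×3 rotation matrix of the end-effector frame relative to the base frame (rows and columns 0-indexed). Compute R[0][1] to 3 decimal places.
End-effector y-axis (col 1 of R) = (1.0000,-0.0000,0.0000)
R[0][1] = 1.0000

1.000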